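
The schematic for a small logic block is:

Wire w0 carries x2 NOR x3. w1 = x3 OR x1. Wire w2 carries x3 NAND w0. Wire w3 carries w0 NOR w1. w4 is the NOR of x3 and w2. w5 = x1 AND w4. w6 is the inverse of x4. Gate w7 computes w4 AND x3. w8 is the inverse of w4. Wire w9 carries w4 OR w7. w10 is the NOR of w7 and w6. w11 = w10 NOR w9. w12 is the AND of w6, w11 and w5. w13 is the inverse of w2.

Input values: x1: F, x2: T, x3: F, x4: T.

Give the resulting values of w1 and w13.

w0 = x2 NOR x3 = T NOR F = F
w1 = x3 OR x1 = F OR F = F
w2 = x3 NAND w0 = F NAND F = T
w13 = NOT w2 = NOT T = F

w1 = F; w13 = F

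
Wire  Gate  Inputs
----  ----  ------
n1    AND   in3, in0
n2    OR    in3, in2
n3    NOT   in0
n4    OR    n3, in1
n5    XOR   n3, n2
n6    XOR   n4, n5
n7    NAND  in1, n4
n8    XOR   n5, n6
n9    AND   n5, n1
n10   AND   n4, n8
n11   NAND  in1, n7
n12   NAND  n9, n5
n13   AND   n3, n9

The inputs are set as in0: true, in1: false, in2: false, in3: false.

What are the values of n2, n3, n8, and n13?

n1 = in3 AND in0 = false AND true = false
n2 = in3 OR in2 = false OR false = false
n3 = NOT in0 = NOT true = false
n4 = n3 OR in1 = false OR false = false
n5 = n3 XOR n2 = false XOR false = false
n6 = n4 XOR n5 = false XOR false = false
n8 = n5 XOR n6 = false XOR false = false
n9 = n5 AND n1 = false AND false = false
n13 = n3 AND n9 = false AND false = false

n2 = false, n3 = false, n8 = false, n13 = false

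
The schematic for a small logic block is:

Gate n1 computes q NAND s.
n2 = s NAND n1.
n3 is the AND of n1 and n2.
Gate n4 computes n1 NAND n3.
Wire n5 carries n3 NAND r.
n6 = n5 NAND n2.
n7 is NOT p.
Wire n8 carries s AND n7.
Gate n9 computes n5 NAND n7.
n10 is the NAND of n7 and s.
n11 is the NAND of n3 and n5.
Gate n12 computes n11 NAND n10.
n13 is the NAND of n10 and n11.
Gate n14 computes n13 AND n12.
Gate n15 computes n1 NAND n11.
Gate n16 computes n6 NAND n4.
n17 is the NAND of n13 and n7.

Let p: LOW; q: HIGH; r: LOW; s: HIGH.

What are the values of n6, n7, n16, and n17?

n1 = q NAND s = HIGH NAND HIGH = LOW
n2 = s NAND n1 = HIGH NAND LOW = HIGH
n3 = n1 AND n2 = LOW AND HIGH = LOW
n4 = n1 NAND n3 = LOW NAND LOW = HIGH
n5 = n3 NAND r = LOW NAND LOW = HIGH
n6 = n5 NAND n2 = HIGH NAND HIGH = LOW
n7 = NOT p = NOT LOW = HIGH
n10 = n7 NAND s = HIGH NAND HIGH = LOW
n11 = n3 NAND n5 = LOW NAND HIGH = HIGH
n13 = n10 NAND n11 = LOW NAND HIGH = HIGH
n16 = n6 NAND n4 = LOW NAND HIGH = HIGH
n17 = n13 NAND n7 = HIGH NAND HIGH = LOW

n6 = LOW; n7 = HIGH; n16 = HIGH; n17 = LOW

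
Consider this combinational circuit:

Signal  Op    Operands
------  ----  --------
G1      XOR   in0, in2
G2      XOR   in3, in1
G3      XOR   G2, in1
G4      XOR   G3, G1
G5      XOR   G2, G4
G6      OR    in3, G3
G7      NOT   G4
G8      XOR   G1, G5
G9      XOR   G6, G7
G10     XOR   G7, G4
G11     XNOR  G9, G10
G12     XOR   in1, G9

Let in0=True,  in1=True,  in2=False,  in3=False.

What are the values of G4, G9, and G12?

G4 = True; G9 = False; G12 = True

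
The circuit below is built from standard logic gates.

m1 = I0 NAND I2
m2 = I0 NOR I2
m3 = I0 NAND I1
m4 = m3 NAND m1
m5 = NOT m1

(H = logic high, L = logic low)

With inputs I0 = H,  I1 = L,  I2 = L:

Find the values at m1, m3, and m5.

m1 = I0 NAND I2 = H NAND L = H
m3 = I0 NAND I1 = H NAND L = H
m5 = NOT m1 = NOT H = L

m1 = H, m3 = H, m5 = L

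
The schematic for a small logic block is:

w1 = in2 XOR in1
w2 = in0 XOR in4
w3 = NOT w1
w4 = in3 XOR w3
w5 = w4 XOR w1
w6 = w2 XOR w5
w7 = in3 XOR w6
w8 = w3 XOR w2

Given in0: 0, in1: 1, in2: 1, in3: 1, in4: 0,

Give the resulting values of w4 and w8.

w1 = in2 XOR in1 = 1 XOR 1 = 0
w2 = in0 XOR in4 = 0 XOR 0 = 0
w3 = NOT w1 = NOT 0 = 1
w4 = in3 XOR w3 = 1 XOR 1 = 0
w8 = w3 XOR w2 = 1 XOR 0 = 1

w4 = 0; w8 = 1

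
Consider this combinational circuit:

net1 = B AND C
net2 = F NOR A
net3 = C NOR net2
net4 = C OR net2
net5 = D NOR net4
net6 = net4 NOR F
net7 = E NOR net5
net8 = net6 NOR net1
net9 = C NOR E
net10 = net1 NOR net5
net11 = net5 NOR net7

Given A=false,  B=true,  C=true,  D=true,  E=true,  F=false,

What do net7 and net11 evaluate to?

net2 = F NOR A = false NOR false = true
net4 = C OR net2 = true OR true = true
net5 = D NOR net4 = true NOR true = false
net7 = E NOR net5 = true NOR false = false
net11 = net5 NOR net7 = false NOR false = true

net7 = false; net11 = true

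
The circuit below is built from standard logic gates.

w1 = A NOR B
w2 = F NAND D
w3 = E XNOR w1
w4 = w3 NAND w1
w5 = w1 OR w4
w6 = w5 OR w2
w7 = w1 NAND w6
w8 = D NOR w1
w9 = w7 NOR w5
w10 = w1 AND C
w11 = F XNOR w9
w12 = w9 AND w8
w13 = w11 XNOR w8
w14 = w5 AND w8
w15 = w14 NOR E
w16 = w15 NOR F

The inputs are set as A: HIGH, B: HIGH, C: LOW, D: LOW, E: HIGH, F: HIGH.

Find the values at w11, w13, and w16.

w11 = LOW, w13 = LOW, w16 = LOW

w1 = A NOR B = HIGH NOR HIGH = LOW
w2 = F NAND D = HIGH NAND LOW = HIGH
w3 = E XNOR w1 = HIGH XNOR LOW = LOW
w4 = w3 NAND w1 = LOW NAND LOW = HIGH
w5 = w1 OR w4 = LOW OR HIGH = HIGH
w6 = w5 OR w2 = HIGH OR HIGH = HIGH
w7 = w1 NAND w6 = LOW NAND HIGH = HIGH
w8 = D NOR w1 = LOW NOR LOW = HIGH
w9 = w7 NOR w5 = HIGH NOR HIGH = LOW
w11 = F XNOR w9 = HIGH XNOR LOW = LOW
w13 = w11 XNOR w8 = LOW XNOR HIGH = LOW
w14 = w5 AND w8 = HIGH AND HIGH = HIGH
w15 = w14 NOR E = HIGH NOR HIGH = LOW
w16 = w15 NOR F = LOW NOR HIGH = LOW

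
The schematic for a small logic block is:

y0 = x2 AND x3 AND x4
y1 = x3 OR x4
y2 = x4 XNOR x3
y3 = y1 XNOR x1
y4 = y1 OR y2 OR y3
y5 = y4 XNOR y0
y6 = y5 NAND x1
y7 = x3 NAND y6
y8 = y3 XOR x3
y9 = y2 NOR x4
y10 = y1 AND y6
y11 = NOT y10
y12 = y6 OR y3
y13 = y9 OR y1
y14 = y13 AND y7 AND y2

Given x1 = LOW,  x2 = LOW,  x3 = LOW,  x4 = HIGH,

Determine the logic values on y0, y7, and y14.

y0 = LOW  y7 = HIGH  y14 = LOW

y0 = x2 AND x3 AND x4 = LOW AND LOW AND HIGH = LOW
y1 = x3 OR x4 = LOW OR HIGH = HIGH
y2 = x4 XNOR x3 = HIGH XNOR LOW = LOW
y3 = y1 XNOR x1 = HIGH XNOR LOW = LOW
y4 = y1 OR y2 OR y3 = HIGH OR LOW OR LOW = HIGH
y5 = y4 XNOR y0 = HIGH XNOR LOW = LOW
y6 = y5 NAND x1 = LOW NAND LOW = HIGH
y7 = x3 NAND y6 = LOW NAND HIGH = HIGH
y9 = y2 NOR x4 = LOW NOR HIGH = LOW
y13 = y9 OR y1 = LOW OR HIGH = HIGH
y14 = y13 AND y7 AND y2 = HIGH AND HIGH AND LOW = LOW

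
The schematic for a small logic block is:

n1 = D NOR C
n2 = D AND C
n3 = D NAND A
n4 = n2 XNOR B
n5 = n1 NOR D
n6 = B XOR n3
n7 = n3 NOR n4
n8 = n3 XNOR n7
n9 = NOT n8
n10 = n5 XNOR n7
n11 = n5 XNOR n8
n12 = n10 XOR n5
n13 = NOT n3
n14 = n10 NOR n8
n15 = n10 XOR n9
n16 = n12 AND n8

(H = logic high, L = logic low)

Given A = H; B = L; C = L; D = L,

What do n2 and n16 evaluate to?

n2 = L, n16 = L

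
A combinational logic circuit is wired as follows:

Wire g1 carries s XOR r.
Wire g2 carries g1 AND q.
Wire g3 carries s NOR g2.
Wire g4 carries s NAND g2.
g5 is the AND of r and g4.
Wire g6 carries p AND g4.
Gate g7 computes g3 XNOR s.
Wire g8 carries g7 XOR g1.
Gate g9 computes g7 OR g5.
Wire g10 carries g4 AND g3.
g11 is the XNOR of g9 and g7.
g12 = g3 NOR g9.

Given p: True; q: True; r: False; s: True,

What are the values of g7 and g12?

g7 = False  g12 = True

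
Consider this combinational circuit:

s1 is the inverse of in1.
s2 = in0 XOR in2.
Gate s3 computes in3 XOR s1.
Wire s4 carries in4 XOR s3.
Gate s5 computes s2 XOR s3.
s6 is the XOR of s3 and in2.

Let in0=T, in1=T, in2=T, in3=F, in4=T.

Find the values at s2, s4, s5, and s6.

s2 = F, s4 = T, s5 = F, s6 = T

s1 = NOT in1 = NOT T = F
s2 = in0 XOR in2 = T XOR T = F
s3 = in3 XOR s1 = F XOR F = F
s4 = in4 XOR s3 = T XOR F = T
s5 = s2 XOR s3 = F XOR F = F
s6 = s3 XOR in2 = F XOR T = T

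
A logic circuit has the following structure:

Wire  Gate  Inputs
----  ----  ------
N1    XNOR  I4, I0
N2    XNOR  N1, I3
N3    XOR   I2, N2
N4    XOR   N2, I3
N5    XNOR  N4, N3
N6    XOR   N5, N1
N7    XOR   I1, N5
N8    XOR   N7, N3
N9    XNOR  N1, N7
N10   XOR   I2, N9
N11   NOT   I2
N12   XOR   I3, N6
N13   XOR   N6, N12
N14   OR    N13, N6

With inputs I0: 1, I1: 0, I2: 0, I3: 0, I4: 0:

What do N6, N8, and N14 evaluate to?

N1 = I4 XNOR I0 = 0 XNOR 1 = 0
N2 = N1 XNOR I3 = 0 XNOR 0 = 1
N3 = I2 XOR N2 = 0 XOR 1 = 1
N4 = N2 XOR I3 = 1 XOR 0 = 1
N5 = N4 XNOR N3 = 1 XNOR 1 = 1
N6 = N5 XOR N1 = 1 XOR 0 = 1
N7 = I1 XOR N5 = 0 XOR 1 = 1
N8 = N7 XOR N3 = 1 XOR 1 = 0
N12 = I3 XOR N6 = 0 XOR 1 = 1
N13 = N6 XOR N12 = 1 XOR 1 = 0
N14 = N13 OR N6 = 0 OR 1 = 1

N6 = 1; N8 = 0; N14 = 1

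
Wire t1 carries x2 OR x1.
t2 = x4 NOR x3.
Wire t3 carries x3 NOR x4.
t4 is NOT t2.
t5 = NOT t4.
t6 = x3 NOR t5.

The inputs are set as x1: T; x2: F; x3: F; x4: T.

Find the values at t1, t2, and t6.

t1 = T  t2 = F  t6 = T

t1 = x2 OR x1 = F OR T = T
t2 = x4 NOR x3 = T NOR F = F
t4 = NOT t2 = NOT F = T
t5 = NOT t4 = NOT T = F
t6 = x3 NOR t5 = F NOR F = T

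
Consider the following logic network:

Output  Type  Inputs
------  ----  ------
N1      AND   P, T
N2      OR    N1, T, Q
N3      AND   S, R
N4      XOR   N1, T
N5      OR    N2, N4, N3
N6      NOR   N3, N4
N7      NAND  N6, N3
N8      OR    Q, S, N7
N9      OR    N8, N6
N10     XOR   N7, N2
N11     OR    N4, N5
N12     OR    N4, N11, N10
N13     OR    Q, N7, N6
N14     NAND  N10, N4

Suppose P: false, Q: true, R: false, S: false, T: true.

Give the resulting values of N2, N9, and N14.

N2 = true, N9 = true, N14 = true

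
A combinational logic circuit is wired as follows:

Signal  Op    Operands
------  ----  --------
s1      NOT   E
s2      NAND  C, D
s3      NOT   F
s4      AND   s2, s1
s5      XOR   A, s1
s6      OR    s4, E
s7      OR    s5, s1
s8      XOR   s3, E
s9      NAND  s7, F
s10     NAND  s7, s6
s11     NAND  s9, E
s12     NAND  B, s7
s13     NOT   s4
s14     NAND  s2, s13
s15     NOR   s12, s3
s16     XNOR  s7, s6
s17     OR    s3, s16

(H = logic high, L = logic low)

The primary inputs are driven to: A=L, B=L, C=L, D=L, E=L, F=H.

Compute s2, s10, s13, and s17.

s2 = H  s10 = L  s13 = L  s17 = H

s1 = NOT E = NOT L = H
s2 = C NAND D = L NAND L = H
s3 = NOT F = NOT H = L
s4 = s2 AND s1 = H AND H = H
s5 = A XOR s1 = L XOR H = H
s6 = s4 OR E = H OR L = H
s7 = s5 OR s1 = H OR H = H
s10 = s7 NAND s6 = H NAND H = L
s13 = NOT s4 = NOT H = L
s16 = s7 XNOR s6 = H XNOR H = H
s17 = s3 OR s16 = L OR H = H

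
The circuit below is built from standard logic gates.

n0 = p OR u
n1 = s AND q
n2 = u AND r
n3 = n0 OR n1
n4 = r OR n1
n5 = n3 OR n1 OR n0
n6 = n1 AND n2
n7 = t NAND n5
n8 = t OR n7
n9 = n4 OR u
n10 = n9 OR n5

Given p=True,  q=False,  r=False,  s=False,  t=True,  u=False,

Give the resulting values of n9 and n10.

n0 = p OR u = True OR False = True
n1 = s AND q = False AND False = False
n3 = n0 OR n1 = True OR False = True
n4 = r OR n1 = False OR False = False
n5 = n3 OR n1 OR n0 = True OR False OR True = True
n9 = n4 OR u = False OR False = False
n10 = n9 OR n5 = False OR True = True

n9 = False; n10 = True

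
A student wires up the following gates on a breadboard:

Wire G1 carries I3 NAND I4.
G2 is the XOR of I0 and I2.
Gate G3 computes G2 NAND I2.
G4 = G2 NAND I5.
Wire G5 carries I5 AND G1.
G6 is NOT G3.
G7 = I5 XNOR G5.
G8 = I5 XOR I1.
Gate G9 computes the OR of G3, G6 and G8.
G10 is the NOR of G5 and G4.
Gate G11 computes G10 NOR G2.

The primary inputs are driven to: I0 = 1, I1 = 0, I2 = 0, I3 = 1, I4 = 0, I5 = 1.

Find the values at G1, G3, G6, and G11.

G1 = 1, G3 = 1, G6 = 0, G11 = 0

G1 = I3 NAND I4 = 1 NAND 0 = 1
G2 = I0 XOR I2 = 1 XOR 0 = 1
G3 = G2 NAND I2 = 1 NAND 0 = 1
G4 = G2 NAND I5 = 1 NAND 1 = 0
G5 = I5 AND G1 = 1 AND 1 = 1
G6 = NOT G3 = NOT 1 = 0
G10 = G5 NOR G4 = 1 NOR 0 = 0
G11 = G10 NOR G2 = 0 NOR 1 = 0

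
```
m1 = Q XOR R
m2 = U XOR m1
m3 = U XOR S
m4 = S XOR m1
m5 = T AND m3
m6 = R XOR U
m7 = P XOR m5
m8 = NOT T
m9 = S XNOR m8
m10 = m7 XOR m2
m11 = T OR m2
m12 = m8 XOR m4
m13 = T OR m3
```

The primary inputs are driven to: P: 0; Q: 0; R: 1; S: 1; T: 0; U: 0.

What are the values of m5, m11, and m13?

m1 = Q XOR R = 0 XOR 1 = 1
m2 = U XOR m1 = 0 XOR 1 = 1
m3 = U XOR S = 0 XOR 1 = 1
m5 = T AND m3 = 0 AND 1 = 0
m11 = T OR m2 = 0 OR 1 = 1
m13 = T OR m3 = 0 OR 1 = 1

m5 = 0, m11 = 1, m13 = 1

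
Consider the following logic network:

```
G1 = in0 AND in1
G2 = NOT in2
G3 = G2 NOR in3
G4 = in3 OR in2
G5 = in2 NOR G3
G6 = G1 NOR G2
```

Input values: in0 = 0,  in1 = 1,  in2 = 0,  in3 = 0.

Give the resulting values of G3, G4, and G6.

G3 = 0; G4 = 0; G6 = 0

G1 = in0 AND in1 = 0 AND 1 = 0
G2 = NOT in2 = NOT 0 = 1
G3 = G2 NOR in3 = 1 NOR 0 = 0
G4 = in3 OR in2 = 0 OR 0 = 0
G6 = G1 NOR G2 = 0 NOR 1 = 0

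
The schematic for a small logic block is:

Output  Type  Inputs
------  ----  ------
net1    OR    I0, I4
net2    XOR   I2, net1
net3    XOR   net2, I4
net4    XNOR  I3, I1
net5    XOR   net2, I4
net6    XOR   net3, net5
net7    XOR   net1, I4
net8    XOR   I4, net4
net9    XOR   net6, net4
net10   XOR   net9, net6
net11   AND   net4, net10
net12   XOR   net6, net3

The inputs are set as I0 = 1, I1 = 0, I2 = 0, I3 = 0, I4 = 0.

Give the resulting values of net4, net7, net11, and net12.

net4 = 1, net7 = 1, net11 = 1, net12 = 1

net1 = I0 OR I4 = 1 OR 0 = 1
net2 = I2 XOR net1 = 0 XOR 1 = 1
net3 = net2 XOR I4 = 1 XOR 0 = 1
net4 = I3 XNOR I1 = 0 XNOR 0 = 1
net5 = net2 XOR I4 = 1 XOR 0 = 1
net6 = net3 XOR net5 = 1 XOR 1 = 0
net7 = net1 XOR I4 = 1 XOR 0 = 1
net9 = net6 XOR net4 = 0 XOR 1 = 1
net10 = net9 XOR net6 = 1 XOR 0 = 1
net11 = net4 AND net10 = 1 AND 1 = 1
net12 = net6 XOR net3 = 0 XOR 1 = 1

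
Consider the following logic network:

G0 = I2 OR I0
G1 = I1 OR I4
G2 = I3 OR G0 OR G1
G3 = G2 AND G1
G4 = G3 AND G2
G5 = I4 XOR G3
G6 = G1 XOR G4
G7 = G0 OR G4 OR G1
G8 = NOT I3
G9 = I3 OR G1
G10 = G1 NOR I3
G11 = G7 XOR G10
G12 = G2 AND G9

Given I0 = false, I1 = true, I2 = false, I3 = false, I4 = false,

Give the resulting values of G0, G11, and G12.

G0 = false, G11 = true, G12 = true

G0 = I2 OR I0 = false OR false = false
G1 = I1 OR I4 = true OR false = true
G2 = I3 OR G0 OR G1 = false OR false OR true = true
G3 = G2 AND G1 = true AND true = true
G4 = G3 AND G2 = true AND true = true
G7 = G0 OR G4 OR G1 = false OR true OR true = true
G9 = I3 OR G1 = false OR true = true
G10 = G1 NOR I3 = true NOR false = false
G11 = G7 XOR G10 = true XOR false = true
G12 = G2 AND G9 = true AND true = true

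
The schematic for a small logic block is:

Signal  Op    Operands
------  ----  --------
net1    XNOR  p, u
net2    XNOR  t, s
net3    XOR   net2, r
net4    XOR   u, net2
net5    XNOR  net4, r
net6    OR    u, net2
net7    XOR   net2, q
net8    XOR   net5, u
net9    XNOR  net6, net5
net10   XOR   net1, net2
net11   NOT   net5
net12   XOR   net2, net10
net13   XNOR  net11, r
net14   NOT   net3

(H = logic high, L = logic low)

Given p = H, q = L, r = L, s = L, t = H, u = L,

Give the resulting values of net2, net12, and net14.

net2 = L  net12 = L  net14 = H

net1 = p XNOR u = H XNOR L = L
net2 = t XNOR s = H XNOR L = L
net3 = net2 XOR r = L XOR L = L
net10 = net1 XOR net2 = L XOR L = L
net12 = net2 XOR net10 = L XOR L = L
net14 = NOT net3 = NOT L = H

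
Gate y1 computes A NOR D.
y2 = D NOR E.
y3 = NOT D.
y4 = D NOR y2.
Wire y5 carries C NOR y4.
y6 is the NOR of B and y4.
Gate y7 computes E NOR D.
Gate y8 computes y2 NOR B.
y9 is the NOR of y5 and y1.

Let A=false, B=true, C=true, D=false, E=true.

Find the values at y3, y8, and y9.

y3 = true, y8 = false, y9 = false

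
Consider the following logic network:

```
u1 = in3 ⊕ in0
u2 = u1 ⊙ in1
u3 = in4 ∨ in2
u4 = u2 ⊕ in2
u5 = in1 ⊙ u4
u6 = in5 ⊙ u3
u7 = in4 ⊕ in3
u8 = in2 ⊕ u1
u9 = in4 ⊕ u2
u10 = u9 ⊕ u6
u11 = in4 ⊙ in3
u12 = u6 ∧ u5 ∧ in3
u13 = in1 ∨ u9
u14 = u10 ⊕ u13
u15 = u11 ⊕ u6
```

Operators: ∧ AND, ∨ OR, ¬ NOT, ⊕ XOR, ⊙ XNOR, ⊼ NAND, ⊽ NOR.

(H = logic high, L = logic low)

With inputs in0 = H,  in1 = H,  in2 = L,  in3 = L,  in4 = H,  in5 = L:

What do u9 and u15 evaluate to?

u9 = L, u15 = L

u1 = in3 XOR in0 = L XOR H = H
u2 = u1 XNOR in1 = H XNOR H = H
u3 = in4 OR in2 = H OR L = H
u6 = in5 XNOR u3 = L XNOR H = L
u9 = in4 XOR u2 = H XOR H = L
u11 = in4 XNOR in3 = H XNOR L = L
u15 = u11 XOR u6 = L XOR L = L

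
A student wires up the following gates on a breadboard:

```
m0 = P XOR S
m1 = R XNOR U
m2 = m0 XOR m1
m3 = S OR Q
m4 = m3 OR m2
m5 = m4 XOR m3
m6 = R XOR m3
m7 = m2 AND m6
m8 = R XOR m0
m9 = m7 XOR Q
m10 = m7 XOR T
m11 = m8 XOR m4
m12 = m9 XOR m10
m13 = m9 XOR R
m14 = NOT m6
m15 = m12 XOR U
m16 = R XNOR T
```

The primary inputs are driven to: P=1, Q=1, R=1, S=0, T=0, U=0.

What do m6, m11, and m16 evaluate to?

m6 = 0, m11 = 1, m16 = 0

m0 = P XOR S = 1 XOR 0 = 1
m1 = R XNOR U = 1 XNOR 0 = 0
m2 = m0 XOR m1 = 1 XOR 0 = 1
m3 = S OR Q = 0 OR 1 = 1
m4 = m3 OR m2 = 1 OR 1 = 1
m6 = R XOR m3 = 1 XOR 1 = 0
m8 = R XOR m0 = 1 XOR 1 = 0
m11 = m8 XOR m4 = 0 XOR 1 = 1
m16 = R XNOR T = 1 XNOR 0 = 0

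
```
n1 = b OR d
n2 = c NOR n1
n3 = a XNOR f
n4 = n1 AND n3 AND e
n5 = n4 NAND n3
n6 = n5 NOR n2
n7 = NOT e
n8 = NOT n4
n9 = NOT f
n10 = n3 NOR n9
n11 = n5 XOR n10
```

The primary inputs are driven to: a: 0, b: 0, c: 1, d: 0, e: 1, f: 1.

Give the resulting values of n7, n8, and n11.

n7 = 0, n8 = 1, n11 = 0

n1 = b OR d = 0 OR 0 = 0
n3 = a XNOR f = 0 XNOR 1 = 0
n4 = n1 AND n3 AND e = 0 AND 0 AND 1 = 0
n5 = n4 NAND n3 = 0 NAND 0 = 1
n7 = NOT e = NOT 1 = 0
n8 = NOT n4 = NOT 0 = 1
n9 = NOT f = NOT 1 = 0
n10 = n3 NOR n9 = 0 NOR 0 = 1
n11 = n5 XOR n10 = 1 XOR 1 = 0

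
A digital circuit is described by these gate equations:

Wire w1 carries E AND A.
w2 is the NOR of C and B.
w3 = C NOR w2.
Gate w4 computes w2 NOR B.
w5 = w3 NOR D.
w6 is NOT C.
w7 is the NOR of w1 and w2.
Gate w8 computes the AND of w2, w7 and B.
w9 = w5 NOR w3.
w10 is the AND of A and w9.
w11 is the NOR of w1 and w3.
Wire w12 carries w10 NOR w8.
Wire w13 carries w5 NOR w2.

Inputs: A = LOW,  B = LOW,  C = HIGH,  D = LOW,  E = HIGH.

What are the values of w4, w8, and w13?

w1 = E AND A = HIGH AND LOW = LOW
w2 = C NOR B = HIGH NOR LOW = LOW
w3 = C NOR w2 = HIGH NOR LOW = LOW
w4 = w2 NOR B = LOW NOR LOW = HIGH
w5 = w3 NOR D = LOW NOR LOW = HIGH
w7 = w1 NOR w2 = LOW NOR LOW = HIGH
w8 = w2 AND w7 AND B = LOW AND HIGH AND LOW = LOW
w13 = w5 NOR w2 = HIGH NOR LOW = LOW

w4 = HIGH  w8 = LOW  w13 = LOW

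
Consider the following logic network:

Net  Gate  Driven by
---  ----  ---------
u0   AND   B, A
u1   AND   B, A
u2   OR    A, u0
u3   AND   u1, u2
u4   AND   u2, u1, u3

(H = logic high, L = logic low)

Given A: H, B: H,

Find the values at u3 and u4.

u3 = H  u4 = H

u0 = B AND A = H AND H = H
u1 = B AND A = H AND H = H
u2 = A OR u0 = H OR H = H
u3 = u1 AND u2 = H AND H = H
u4 = u2 AND u1 AND u3 = H AND H AND H = H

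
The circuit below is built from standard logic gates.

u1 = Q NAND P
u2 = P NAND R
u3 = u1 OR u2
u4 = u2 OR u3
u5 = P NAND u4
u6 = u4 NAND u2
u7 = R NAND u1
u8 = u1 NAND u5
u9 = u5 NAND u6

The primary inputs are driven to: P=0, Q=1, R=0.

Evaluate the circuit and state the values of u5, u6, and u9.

u5 = 1; u6 = 0; u9 = 1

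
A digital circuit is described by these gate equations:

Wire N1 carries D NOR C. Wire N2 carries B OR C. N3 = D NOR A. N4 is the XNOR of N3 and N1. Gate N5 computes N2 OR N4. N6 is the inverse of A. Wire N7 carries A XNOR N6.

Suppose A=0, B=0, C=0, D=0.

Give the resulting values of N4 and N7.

N4 = 1, N7 = 0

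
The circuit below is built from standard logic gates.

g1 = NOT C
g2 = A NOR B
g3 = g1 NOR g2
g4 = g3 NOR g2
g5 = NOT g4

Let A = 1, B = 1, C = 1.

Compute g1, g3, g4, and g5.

g1 = 0; g3 = 1; g4 = 0; g5 = 1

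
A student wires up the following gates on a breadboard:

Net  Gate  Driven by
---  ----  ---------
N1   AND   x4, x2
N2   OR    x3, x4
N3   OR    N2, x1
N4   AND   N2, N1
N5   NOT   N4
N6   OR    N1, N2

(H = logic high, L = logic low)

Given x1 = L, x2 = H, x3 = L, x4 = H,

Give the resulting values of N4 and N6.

N4 = H; N6 = H

N1 = x4 AND x2 = H AND H = H
N2 = x3 OR x4 = L OR H = H
N4 = N2 AND N1 = H AND H = H
N6 = N1 OR N2 = H OR H = H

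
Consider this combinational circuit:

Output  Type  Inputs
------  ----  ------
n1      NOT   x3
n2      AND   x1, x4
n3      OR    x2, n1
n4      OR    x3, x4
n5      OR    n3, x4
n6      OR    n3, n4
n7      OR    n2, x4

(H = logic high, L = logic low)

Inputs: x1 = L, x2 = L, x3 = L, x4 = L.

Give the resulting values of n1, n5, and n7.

n1 = H  n5 = H  n7 = L

n1 = NOT x3 = NOT L = H
n2 = x1 AND x4 = L AND L = L
n3 = x2 OR n1 = L OR H = H
n5 = n3 OR x4 = H OR L = H
n7 = n2 OR x4 = L OR L = L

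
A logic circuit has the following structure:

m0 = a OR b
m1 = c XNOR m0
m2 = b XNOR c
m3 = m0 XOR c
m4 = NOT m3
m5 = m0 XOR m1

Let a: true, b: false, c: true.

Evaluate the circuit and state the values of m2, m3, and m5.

m2 = false, m3 = false, m5 = false

m0 = a OR b = true OR false = true
m1 = c XNOR m0 = true XNOR true = true
m2 = b XNOR c = false XNOR true = false
m3 = m0 XOR c = true XOR true = false
m5 = m0 XOR m1 = true XOR true = false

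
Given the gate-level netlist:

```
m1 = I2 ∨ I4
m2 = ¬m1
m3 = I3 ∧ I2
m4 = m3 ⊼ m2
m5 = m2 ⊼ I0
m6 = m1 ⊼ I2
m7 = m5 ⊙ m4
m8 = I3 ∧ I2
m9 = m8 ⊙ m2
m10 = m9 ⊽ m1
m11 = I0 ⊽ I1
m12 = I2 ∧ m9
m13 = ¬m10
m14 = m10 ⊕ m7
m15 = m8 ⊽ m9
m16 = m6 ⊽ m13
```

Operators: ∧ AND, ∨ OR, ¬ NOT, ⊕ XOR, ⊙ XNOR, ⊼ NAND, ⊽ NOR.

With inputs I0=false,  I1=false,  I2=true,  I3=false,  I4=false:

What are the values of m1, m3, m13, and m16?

m1 = true, m3 = false, m13 = true, m16 = false

m1 = I2 OR I4 = true OR false = true
m2 = NOT m1 = NOT true = false
m3 = I3 AND I2 = false AND true = false
m6 = m1 NAND I2 = true NAND true = false
m8 = I3 AND I2 = false AND true = false
m9 = m8 XNOR m2 = false XNOR false = true
m10 = m9 NOR m1 = true NOR true = false
m13 = NOT m10 = NOT false = true
m16 = m6 NOR m13 = false NOR true = false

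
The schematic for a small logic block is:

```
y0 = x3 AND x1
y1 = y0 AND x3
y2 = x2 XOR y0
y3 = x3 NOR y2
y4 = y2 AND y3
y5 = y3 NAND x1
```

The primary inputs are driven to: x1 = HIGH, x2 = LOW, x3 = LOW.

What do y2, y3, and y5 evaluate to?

y2 = LOW, y3 = HIGH, y5 = LOW

y0 = x3 AND x1 = LOW AND HIGH = LOW
y2 = x2 XOR y0 = LOW XOR LOW = LOW
y3 = x3 NOR y2 = LOW NOR LOW = HIGH
y5 = y3 NAND x1 = HIGH NAND HIGH = LOW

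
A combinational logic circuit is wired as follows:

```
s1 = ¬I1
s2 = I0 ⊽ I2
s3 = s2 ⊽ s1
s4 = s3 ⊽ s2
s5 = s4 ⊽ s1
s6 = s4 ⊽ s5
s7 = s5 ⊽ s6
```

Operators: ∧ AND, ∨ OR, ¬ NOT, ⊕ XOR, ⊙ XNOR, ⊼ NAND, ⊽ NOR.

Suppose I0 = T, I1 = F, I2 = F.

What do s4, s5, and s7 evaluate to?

s4 = T  s5 = F  s7 = T

s1 = NOT I1 = NOT F = T
s2 = I0 NOR I2 = T NOR F = F
s3 = s2 NOR s1 = F NOR T = F
s4 = s3 NOR s2 = F NOR F = T
s5 = s4 NOR s1 = T NOR T = F
s6 = s4 NOR s5 = T NOR F = F
s7 = s5 NOR s6 = F NOR F = T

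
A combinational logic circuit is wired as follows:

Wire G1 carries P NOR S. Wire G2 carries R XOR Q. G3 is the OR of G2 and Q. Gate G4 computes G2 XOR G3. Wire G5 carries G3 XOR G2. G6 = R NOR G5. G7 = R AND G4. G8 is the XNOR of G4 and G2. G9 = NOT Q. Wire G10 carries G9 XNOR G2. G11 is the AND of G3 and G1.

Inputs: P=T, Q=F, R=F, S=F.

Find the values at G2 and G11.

G2 = F, G11 = F

G1 = P NOR S = T NOR F = F
G2 = R XOR Q = F XOR F = F
G3 = G2 OR Q = F OR F = F
G11 = G3 AND G1 = F AND F = F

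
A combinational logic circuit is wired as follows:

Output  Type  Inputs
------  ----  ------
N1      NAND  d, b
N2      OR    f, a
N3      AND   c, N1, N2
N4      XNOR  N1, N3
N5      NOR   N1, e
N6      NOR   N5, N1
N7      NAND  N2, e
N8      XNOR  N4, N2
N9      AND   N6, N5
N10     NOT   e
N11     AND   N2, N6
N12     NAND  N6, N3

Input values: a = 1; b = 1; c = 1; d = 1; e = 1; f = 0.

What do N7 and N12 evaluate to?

N1 = d NAND b = 1 NAND 1 = 0
N2 = f OR a = 0 OR 1 = 1
N3 = c AND N1 AND N2 = 1 AND 0 AND 1 = 0
N5 = N1 NOR e = 0 NOR 1 = 0
N6 = N5 NOR N1 = 0 NOR 0 = 1
N7 = N2 NAND e = 1 NAND 1 = 0
N12 = N6 NAND N3 = 1 NAND 0 = 1

N7 = 0, N12 = 1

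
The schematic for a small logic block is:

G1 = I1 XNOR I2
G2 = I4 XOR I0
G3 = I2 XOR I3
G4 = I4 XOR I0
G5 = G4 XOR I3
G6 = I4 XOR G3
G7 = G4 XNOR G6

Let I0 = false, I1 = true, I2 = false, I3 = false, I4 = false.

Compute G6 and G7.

G6 = false; G7 = true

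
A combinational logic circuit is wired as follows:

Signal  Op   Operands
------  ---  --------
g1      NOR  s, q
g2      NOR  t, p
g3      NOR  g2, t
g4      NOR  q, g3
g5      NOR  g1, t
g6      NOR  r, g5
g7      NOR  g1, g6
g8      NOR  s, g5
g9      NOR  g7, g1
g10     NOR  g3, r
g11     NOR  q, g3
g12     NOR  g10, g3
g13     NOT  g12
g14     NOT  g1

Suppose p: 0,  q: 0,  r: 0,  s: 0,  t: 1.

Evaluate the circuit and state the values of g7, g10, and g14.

g1 = s NOR q = 0 NOR 0 = 1
g2 = t NOR p = 1 NOR 0 = 0
g3 = g2 NOR t = 0 NOR 1 = 0
g5 = g1 NOR t = 1 NOR 1 = 0
g6 = r NOR g5 = 0 NOR 0 = 1
g7 = g1 NOR g6 = 1 NOR 1 = 0
g10 = g3 NOR r = 0 NOR 0 = 1
g14 = NOT g1 = NOT 1 = 0

g7 = 0  g10 = 1  g14 = 0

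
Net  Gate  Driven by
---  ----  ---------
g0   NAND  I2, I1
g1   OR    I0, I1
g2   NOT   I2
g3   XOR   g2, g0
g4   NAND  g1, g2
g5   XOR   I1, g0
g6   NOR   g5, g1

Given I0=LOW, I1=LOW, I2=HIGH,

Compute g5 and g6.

g5 = HIGH, g6 = LOW

g0 = I2 NAND I1 = HIGH NAND LOW = HIGH
g1 = I0 OR I1 = LOW OR LOW = LOW
g5 = I1 XOR g0 = LOW XOR HIGH = HIGH
g6 = g5 NOR g1 = HIGH NOR LOW = LOW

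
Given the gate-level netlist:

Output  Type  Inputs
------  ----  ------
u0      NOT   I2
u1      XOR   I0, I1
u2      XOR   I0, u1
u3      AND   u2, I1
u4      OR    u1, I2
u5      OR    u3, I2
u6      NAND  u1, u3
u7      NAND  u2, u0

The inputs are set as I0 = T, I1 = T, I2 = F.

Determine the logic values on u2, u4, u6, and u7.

u2 = T, u4 = F, u6 = T, u7 = F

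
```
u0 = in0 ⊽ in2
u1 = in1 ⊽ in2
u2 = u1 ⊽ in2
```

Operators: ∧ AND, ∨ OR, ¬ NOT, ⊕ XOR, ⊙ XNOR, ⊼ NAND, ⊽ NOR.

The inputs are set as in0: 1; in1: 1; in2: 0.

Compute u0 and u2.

u0 = 0, u2 = 1

u0 = in0 NOR in2 = 1 NOR 0 = 0
u1 = in1 NOR in2 = 1 NOR 0 = 0
u2 = u1 NOR in2 = 0 NOR 0 = 1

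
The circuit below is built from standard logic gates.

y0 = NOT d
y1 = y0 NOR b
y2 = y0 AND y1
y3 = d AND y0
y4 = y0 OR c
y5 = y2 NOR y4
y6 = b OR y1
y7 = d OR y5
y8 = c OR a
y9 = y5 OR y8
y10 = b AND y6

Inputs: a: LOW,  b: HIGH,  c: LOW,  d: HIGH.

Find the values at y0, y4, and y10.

y0 = LOW; y4 = LOW; y10 = HIGH

y0 = NOT d = NOT HIGH = LOW
y1 = y0 NOR b = LOW NOR HIGH = LOW
y4 = y0 OR c = LOW OR LOW = LOW
y6 = b OR y1 = HIGH OR LOW = HIGH
y10 = b AND y6 = HIGH AND HIGH = HIGH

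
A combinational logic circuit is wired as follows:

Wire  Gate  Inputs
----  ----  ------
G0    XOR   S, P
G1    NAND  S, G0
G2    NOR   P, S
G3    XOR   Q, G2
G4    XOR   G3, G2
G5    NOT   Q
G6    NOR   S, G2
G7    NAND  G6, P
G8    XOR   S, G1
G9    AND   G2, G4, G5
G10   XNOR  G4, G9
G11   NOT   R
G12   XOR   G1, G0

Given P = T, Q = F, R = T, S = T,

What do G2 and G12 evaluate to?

G0 = S XOR P = T XOR T = F
G1 = S NAND G0 = T NAND F = T
G2 = P NOR S = T NOR T = F
G12 = G1 XOR G0 = T XOR F = T

G2 = F  G12 = T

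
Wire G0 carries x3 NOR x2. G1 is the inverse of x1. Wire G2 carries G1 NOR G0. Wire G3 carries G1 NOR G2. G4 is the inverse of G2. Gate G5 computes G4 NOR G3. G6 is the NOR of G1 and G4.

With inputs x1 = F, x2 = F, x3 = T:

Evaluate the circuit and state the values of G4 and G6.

G0 = x3 NOR x2 = T NOR F = F
G1 = NOT x1 = NOT F = T
G2 = G1 NOR G0 = T NOR F = F
G4 = NOT G2 = NOT F = T
G6 = G1 NOR G4 = T NOR T = F

G4 = T  G6 = F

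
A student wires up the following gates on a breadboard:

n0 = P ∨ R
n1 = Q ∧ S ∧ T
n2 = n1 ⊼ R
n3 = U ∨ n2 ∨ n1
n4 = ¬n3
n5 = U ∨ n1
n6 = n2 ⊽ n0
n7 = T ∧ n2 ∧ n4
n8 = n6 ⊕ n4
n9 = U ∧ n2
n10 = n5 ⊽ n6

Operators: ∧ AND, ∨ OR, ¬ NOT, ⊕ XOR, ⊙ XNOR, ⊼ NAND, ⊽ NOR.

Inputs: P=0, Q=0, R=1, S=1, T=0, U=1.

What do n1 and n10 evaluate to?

n0 = P OR R = 0 OR 1 = 1
n1 = Q AND S AND T = 0 AND 1 AND 0 = 0
n2 = n1 NAND R = 0 NAND 1 = 1
n5 = U OR n1 = 1 OR 0 = 1
n6 = n2 NOR n0 = 1 NOR 1 = 0
n10 = n5 NOR n6 = 1 NOR 0 = 0

n1 = 0; n10 = 0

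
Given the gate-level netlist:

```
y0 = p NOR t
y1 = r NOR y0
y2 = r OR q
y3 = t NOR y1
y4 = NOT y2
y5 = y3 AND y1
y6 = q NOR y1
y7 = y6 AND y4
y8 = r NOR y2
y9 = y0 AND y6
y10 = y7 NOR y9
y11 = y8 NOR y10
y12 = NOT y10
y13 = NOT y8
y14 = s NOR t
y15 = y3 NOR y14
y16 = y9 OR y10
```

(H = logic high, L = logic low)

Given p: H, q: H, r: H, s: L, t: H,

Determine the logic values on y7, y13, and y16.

y0 = p NOR t = H NOR H = L
y1 = r NOR y0 = H NOR L = L
y2 = r OR q = H OR H = H
y4 = NOT y2 = NOT H = L
y6 = q NOR y1 = H NOR L = L
y7 = y6 AND y4 = L AND L = L
y8 = r NOR y2 = H NOR H = L
y9 = y0 AND y6 = L AND L = L
y10 = y7 NOR y9 = L NOR L = H
y13 = NOT y8 = NOT L = H
y16 = y9 OR y10 = L OR H = H

y7 = L; y13 = H; y16 = H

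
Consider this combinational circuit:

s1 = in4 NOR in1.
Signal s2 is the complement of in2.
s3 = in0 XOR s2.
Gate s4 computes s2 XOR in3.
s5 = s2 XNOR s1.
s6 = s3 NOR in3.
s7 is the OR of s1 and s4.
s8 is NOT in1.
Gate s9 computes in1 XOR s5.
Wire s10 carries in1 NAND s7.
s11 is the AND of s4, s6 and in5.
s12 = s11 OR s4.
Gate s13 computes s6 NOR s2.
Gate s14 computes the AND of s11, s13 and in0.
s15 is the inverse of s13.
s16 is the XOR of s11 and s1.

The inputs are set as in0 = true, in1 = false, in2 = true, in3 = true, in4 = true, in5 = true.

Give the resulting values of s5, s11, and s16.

s5 = true, s11 = false, s16 = false

s1 = in4 NOR in1 = true NOR false = false
s2 = NOT in2 = NOT true = false
s3 = in0 XOR s2 = true XOR false = true
s4 = s2 XOR in3 = false XOR true = true
s5 = s2 XNOR s1 = false XNOR false = true
s6 = s3 NOR in3 = true NOR true = false
s11 = s4 AND s6 AND in5 = true AND false AND true = false
s16 = s11 XOR s1 = false XOR false = false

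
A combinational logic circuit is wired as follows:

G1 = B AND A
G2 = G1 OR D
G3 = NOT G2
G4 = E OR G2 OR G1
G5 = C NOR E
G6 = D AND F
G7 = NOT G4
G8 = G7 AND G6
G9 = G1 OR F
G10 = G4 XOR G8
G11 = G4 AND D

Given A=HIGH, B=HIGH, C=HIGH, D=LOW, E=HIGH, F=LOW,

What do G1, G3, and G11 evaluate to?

G1 = HIGH  G3 = LOW  G11 = LOW

G1 = B AND A = HIGH AND HIGH = HIGH
G2 = G1 OR D = HIGH OR LOW = HIGH
G3 = NOT G2 = NOT HIGH = LOW
G4 = E OR G2 OR G1 = HIGH OR HIGH OR HIGH = HIGH
G11 = G4 AND D = HIGH AND LOW = LOW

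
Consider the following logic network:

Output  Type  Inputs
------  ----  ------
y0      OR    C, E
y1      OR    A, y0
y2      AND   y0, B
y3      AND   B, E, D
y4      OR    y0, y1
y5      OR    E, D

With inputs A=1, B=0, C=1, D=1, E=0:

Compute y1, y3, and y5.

y0 = C OR E = 1 OR 0 = 1
y1 = A OR y0 = 1 OR 1 = 1
y3 = B AND E AND D = 0 AND 0 AND 1 = 0
y5 = E OR D = 0 OR 1 = 1

y1 = 1  y3 = 0  y5 = 1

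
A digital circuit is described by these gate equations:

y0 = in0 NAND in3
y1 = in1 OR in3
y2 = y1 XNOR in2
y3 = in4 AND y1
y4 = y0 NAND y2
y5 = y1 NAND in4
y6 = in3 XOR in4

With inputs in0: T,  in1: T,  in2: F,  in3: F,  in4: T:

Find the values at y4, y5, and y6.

y4 = T  y5 = F  y6 = T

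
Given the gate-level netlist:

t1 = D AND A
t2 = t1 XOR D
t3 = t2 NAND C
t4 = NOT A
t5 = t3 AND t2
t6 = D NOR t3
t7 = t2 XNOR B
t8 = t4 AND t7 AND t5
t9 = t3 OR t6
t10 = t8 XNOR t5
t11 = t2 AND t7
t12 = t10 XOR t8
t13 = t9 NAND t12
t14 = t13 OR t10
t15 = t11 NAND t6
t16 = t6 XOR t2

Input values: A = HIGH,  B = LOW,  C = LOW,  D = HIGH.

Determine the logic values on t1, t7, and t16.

t1 = HIGH, t7 = HIGH, t16 = LOW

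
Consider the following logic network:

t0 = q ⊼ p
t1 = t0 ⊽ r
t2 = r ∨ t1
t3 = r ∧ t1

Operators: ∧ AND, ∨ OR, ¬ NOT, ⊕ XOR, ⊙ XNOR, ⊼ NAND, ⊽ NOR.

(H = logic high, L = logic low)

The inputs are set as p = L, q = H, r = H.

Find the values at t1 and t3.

t1 = L, t3 = L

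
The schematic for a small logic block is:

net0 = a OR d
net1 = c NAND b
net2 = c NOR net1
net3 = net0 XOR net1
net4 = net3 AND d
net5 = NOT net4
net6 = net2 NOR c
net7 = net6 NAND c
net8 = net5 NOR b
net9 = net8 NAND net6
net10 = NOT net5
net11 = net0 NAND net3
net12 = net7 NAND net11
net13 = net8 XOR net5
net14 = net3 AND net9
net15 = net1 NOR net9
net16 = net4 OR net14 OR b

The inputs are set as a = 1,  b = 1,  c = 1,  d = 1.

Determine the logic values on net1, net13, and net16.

net1 = 0; net13 = 0; net16 = 1

net0 = a OR d = 1 OR 1 = 1
net1 = c NAND b = 1 NAND 1 = 0
net2 = c NOR net1 = 1 NOR 0 = 0
net3 = net0 XOR net1 = 1 XOR 0 = 1
net4 = net3 AND d = 1 AND 1 = 1
net5 = NOT net4 = NOT 1 = 0
net6 = net2 NOR c = 0 NOR 1 = 0
net8 = net5 NOR b = 0 NOR 1 = 0
net9 = net8 NAND net6 = 0 NAND 0 = 1
net13 = net8 XOR net5 = 0 XOR 0 = 0
net14 = net3 AND net9 = 1 AND 1 = 1
net16 = net4 OR net14 OR b = 1 OR 1 OR 1 = 1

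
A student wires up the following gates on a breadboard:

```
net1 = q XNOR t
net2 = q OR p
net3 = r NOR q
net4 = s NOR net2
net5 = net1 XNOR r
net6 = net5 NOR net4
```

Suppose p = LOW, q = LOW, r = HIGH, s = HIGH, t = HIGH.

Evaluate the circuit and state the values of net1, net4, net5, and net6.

net1 = LOW; net4 = LOW; net5 = LOW; net6 = HIGH

net1 = q XNOR t = LOW XNOR HIGH = LOW
net2 = q OR p = LOW OR LOW = LOW
net4 = s NOR net2 = HIGH NOR LOW = LOW
net5 = net1 XNOR r = LOW XNOR HIGH = LOW
net6 = net5 NOR net4 = LOW NOR LOW = HIGH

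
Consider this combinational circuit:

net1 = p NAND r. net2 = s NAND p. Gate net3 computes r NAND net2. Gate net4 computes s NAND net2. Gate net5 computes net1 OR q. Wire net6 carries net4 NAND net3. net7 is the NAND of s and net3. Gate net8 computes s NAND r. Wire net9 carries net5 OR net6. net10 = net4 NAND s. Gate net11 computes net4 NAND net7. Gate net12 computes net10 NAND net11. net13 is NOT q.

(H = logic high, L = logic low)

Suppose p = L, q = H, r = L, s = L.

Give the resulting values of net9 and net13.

net9 = H, net13 = L

net1 = p NAND r = L NAND L = H
net2 = s NAND p = L NAND L = H
net3 = r NAND net2 = L NAND H = H
net4 = s NAND net2 = L NAND H = H
net5 = net1 OR q = H OR H = H
net6 = net4 NAND net3 = H NAND H = L
net9 = net5 OR net6 = H OR L = H
net13 = NOT q = NOT H = L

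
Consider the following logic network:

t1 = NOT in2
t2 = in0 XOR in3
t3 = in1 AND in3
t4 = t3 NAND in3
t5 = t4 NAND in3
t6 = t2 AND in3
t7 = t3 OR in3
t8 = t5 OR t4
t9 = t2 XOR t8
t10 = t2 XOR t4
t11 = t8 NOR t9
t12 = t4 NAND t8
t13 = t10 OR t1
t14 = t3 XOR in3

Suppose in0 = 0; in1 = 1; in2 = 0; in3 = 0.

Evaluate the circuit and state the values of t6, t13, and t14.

t6 = 0; t13 = 1; t14 = 0

t1 = NOT in2 = NOT 0 = 1
t2 = in0 XOR in3 = 0 XOR 0 = 0
t3 = in1 AND in3 = 1 AND 0 = 0
t4 = t3 NAND in3 = 0 NAND 0 = 1
t6 = t2 AND in3 = 0 AND 0 = 0
t10 = t2 XOR t4 = 0 XOR 1 = 1
t13 = t10 OR t1 = 1 OR 1 = 1
t14 = t3 XOR in3 = 0 XOR 0 = 0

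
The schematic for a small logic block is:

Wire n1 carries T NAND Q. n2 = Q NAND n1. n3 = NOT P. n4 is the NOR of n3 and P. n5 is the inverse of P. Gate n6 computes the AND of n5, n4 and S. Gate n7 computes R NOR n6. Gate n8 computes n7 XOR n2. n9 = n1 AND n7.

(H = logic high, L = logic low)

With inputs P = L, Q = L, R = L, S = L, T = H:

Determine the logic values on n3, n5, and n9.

n3 = H, n5 = H, n9 = H

n1 = T NAND Q = H NAND L = H
n3 = NOT P = NOT L = H
n4 = n3 NOR P = H NOR L = L
n5 = NOT P = NOT L = H
n6 = n5 AND n4 AND S = H AND L AND L = L
n7 = R NOR n6 = L NOR L = H
n9 = n1 AND n7 = H AND H = H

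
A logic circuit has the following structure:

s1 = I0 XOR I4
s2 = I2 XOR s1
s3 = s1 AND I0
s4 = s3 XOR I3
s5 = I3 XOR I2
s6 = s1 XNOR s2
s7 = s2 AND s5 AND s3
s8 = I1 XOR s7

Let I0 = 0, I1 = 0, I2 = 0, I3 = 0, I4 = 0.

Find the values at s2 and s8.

s2 = 0; s8 = 0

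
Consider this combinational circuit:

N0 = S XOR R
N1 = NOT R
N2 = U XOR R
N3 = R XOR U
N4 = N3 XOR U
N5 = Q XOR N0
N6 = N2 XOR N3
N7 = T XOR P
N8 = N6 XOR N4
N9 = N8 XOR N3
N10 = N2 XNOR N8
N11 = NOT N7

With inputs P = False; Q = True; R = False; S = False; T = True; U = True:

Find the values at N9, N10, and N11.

N9 = True  N10 = False  N11 = False

N2 = U XOR R = True XOR False = True
N3 = R XOR U = False XOR True = True
N4 = N3 XOR U = True XOR True = False
N6 = N2 XOR N3 = True XOR True = False
N7 = T XOR P = True XOR False = True
N8 = N6 XOR N4 = False XOR False = False
N9 = N8 XOR N3 = False XOR True = True
N10 = N2 XNOR N8 = True XNOR False = False
N11 = NOT N7 = NOT True = False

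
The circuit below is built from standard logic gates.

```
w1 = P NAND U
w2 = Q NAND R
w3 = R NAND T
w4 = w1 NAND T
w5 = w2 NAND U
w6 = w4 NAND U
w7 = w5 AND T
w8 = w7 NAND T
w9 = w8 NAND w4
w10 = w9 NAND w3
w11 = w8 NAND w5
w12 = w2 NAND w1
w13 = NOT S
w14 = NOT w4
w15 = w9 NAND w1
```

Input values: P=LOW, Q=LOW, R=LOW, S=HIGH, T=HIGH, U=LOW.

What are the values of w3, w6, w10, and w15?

w3 = HIGH, w6 = HIGH, w10 = LOW, w15 = LOW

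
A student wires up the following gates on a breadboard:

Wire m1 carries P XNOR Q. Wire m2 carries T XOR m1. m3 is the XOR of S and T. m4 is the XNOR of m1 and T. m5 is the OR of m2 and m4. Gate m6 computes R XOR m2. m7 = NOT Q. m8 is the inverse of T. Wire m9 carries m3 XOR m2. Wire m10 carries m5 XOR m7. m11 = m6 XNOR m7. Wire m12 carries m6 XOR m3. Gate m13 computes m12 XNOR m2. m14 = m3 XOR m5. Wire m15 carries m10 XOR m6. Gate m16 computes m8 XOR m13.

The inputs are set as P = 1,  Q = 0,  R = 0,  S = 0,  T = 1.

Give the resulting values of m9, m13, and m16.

m9 = 0; m13 = 0; m16 = 0

m1 = P XNOR Q = 1 XNOR 0 = 0
m2 = T XOR m1 = 1 XOR 0 = 1
m3 = S XOR T = 0 XOR 1 = 1
m6 = R XOR m2 = 0 XOR 1 = 1
m8 = NOT T = NOT 1 = 0
m9 = m3 XOR m2 = 1 XOR 1 = 0
m12 = m6 XOR m3 = 1 XOR 1 = 0
m13 = m12 XNOR m2 = 0 XNOR 1 = 0
m16 = m8 XOR m13 = 0 XOR 0 = 0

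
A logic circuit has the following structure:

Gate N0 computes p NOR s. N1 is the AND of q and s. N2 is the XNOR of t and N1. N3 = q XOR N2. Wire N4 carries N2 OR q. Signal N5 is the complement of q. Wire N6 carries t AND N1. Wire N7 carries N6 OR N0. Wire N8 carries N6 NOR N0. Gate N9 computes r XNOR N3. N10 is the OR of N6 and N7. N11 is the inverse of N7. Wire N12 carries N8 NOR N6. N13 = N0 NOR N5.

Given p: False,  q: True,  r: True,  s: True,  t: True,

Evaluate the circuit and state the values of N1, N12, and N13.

N1 = True, N12 = False, N13 = True

N0 = p NOR s = False NOR True = False
N1 = q AND s = True AND True = True
N5 = NOT q = NOT True = False
N6 = t AND N1 = True AND True = True
N8 = N6 NOR N0 = True NOR False = False
N12 = N8 NOR N6 = False NOR True = False
N13 = N0 NOR N5 = False NOR False = True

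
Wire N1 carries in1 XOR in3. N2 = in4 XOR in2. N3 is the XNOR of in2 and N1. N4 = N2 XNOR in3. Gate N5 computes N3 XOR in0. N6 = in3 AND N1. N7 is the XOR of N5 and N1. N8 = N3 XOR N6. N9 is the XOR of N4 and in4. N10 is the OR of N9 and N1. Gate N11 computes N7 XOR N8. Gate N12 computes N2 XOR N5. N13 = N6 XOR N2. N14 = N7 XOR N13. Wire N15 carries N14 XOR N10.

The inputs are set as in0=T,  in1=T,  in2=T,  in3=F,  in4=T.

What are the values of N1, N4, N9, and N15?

N1 = in1 XOR in3 = T XOR F = T
N2 = in4 XOR in2 = T XOR T = F
N3 = in2 XNOR N1 = T XNOR T = T
N4 = N2 XNOR in3 = F XNOR F = T
N5 = N3 XOR in0 = T XOR T = F
N6 = in3 AND N1 = F AND T = F
N7 = N5 XOR N1 = F XOR T = T
N9 = N4 XOR in4 = T XOR T = F
N10 = N9 OR N1 = F OR T = T
N13 = N6 XOR N2 = F XOR F = F
N14 = N7 XOR N13 = T XOR F = T
N15 = N14 XOR N10 = T XOR T = F

N1 = T, N4 = T, N9 = F, N15 = F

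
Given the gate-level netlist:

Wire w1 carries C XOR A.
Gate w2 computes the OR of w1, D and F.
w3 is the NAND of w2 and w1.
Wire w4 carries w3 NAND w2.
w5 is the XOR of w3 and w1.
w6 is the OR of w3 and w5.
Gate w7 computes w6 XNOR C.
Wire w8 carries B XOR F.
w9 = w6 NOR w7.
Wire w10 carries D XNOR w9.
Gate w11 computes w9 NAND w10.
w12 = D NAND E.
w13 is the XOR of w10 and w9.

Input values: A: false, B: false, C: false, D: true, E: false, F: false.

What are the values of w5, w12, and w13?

w5 = true  w12 = true  w13 = false

w1 = C XOR A = false XOR false = false
w2 = w1 OR D OR F = false OR true OR false = true
w3 = w2 NAND w1 = true NAND false = true
w5 = w3 XOR w1 = true XOR false = true
w6 = w3 OR w5 = true OR true = true
w7 = w6 XNOR C = true XNOR false = false
w9 = w6 NOR w7 = true NOR false = false
w10 = D XNOR w9 = true XNOR false = false
w12 = D NAND E = true NAND false = true
w13 = w10 XOR w9 = false XOR false = false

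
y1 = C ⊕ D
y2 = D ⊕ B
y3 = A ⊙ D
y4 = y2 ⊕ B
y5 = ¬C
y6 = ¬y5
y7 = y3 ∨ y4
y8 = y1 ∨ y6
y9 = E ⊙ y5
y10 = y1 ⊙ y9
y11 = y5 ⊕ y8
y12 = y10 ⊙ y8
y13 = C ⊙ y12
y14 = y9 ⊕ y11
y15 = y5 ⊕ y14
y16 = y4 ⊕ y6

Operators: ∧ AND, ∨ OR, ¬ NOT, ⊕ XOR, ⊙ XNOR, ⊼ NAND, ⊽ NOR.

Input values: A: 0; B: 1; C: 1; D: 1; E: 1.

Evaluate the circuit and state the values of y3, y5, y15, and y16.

y1 = C XOR D = 1 XOR 1 = 0
y2 = D XOR B = 1 XOR 1 = 0
y3 = A XNOR D = 0 XNOR 1 = 0
y4 = y2 XOR B = 0 XOR 1 = 1
y5 = NOT C = NOT 1 = 0
y6 = NOT y5 = NOT 0 = 1
y8 = y1 OR y6 = 0 OR 1 = 1
y9 = E XNOR y5 = 1 XNOR 0 = 0
y11 = y5 XOR y8 = 0 XOR 1 = 1
y14 = y9 XOR y11 = 0 XOR 1 = 1
y15 = y5 XOR y14 = 0 XOR 1 = 1
y16 = y4 XOR y6 = 1 XOR 1 = 0

y3 = 0; y5 = 0; y15 = 1; y16 = 0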